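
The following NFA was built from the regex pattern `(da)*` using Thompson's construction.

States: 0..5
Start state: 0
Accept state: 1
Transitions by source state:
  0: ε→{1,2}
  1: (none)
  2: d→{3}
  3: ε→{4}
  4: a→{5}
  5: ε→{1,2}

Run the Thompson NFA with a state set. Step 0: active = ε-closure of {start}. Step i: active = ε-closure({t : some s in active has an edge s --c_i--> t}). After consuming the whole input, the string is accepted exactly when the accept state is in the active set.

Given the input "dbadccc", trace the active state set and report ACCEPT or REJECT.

Answer: REJECT

Trace:
S₀ = ε-closure({0}) = {0,1,2}
'd' @ 1: {3,4}
'b' @ 2: {}  — state set empty
rest 'adccc' ignored (set empty)
final: {}; accept 1 not in set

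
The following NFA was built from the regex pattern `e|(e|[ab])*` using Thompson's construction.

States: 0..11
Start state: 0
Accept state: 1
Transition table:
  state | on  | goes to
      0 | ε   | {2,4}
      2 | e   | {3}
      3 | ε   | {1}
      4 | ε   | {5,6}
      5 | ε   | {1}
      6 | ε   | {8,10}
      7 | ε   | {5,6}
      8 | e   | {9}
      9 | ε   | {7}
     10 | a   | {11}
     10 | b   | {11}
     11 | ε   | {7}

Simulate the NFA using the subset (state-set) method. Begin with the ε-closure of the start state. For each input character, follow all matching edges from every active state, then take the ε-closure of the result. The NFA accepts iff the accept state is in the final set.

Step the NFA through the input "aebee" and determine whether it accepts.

Answer: ACCEPT

Steps:
start: ε-closure({0}) = {0,1,2,4,5,6,8,10}
'a' @ 1: {1,5,6,7,8,10,11}  (accept∈set)
'e' @ 2: {1,5,6,7,8,9,10}  (accept∈set)
'b' @ 3: {1,5,6,7,8,10,11}  (accept∈set)
'e' @ 4: {1,5,6,7,8,9,10}  (accept∈set)
'e' @ 5: {1,5,6,7,8,9,10}  (accept∈set)
end set {1,5,6,7,8,9,10} — state 1 in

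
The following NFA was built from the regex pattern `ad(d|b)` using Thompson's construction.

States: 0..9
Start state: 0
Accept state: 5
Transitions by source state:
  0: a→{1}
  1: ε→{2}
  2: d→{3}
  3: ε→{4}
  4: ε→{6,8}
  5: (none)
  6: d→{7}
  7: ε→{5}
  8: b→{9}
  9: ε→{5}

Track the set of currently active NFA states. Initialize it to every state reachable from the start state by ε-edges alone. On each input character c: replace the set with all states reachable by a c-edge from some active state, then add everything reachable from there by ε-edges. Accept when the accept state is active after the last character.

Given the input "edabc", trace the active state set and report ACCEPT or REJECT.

S₀ = ε-closure({0}) = {0}
'e' @ 1: {}  — state set empty
rest 'dabc' ignored (set empty)
final: {}; accept 5 not in set

Answer: REJECT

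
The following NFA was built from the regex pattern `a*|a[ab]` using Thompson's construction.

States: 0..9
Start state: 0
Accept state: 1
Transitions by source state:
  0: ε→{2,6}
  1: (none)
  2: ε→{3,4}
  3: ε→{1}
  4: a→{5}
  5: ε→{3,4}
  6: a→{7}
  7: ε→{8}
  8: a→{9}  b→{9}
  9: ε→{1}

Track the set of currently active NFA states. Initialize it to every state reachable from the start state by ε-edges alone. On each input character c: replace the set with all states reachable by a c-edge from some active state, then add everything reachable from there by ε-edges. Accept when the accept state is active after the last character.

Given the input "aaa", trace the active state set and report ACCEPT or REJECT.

Answer: ACCEPT

Trace:
S₀ = ε-closure({0}) = {0,1,2,3,4,6}
'a' @ 1: {1,3,4,5,7,8}  [accepting]
'a' @ 2: {1,3,4,5,9}  [accepting]
'a' @ 3: {1,3,4,5}  [accepting]
final: {1,3,4,5}; accept 1 in set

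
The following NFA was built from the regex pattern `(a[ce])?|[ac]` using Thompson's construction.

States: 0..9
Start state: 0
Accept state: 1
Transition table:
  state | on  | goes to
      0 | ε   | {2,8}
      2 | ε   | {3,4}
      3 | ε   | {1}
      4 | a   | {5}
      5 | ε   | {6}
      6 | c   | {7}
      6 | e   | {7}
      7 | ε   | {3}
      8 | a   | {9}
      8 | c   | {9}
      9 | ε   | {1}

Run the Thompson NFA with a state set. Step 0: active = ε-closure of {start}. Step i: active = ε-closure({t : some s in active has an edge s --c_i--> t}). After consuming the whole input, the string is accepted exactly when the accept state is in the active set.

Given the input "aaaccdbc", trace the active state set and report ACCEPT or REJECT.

start: ε-closure({0}) = {0,1,2,3,4,8}
'a' @ 1: {1,5,6,9}  ✓accept
'a' @ 2: {}  — no active states
rest 'accdbc' ignored (set empty)
after full input: {}  (accept=1 not in)

Answer: REJECT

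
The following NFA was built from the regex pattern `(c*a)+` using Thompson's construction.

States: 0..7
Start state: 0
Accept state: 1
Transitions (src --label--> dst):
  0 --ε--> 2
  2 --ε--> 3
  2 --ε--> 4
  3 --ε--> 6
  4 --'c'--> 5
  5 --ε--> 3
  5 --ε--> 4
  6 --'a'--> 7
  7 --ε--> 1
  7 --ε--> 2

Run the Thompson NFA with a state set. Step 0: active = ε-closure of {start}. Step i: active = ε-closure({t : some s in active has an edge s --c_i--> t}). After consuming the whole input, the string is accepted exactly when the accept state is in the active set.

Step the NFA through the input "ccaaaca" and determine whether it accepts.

Answer: ACCEPT

Derivation:
start: ε-closure({0}) = {0,2,3,4,6}
'c' @ 1: {3,4,5,6}
'c' @ 2: {3,4,5,6}
'a' @ 3: {1,2,3,4,6,7}  [accepting]
'a' @ 4: {1,2,3,4,6,7}  [accepting]
'a' @ 5: {1,2,3,4,6,7}  [accepting]
'c' @ 6: {3,4,5,6}
'a' @ 7: {1,2,3,4,6,7}  [accepting]
final: {1,2,3,4,6,7}; accept 1 in set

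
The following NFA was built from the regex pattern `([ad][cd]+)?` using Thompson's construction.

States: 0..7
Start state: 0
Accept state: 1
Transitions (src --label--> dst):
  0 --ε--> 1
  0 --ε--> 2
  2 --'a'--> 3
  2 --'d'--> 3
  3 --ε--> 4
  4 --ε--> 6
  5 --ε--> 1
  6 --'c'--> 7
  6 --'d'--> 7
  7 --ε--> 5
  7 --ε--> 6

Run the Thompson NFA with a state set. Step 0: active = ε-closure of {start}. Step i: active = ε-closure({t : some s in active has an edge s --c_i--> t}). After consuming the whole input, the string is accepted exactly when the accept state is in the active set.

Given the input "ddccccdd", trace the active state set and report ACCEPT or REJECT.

S₀ = ε-closure({0}) = {0,1,2}
'd' @ 1: {3,4,6}
'd' @ 2: {1,5,6,7}  [accepting]
'c' @ 3: {1,5,6,7}  [accepting]
'c' @ 4: {1,5,6,7}  [accepting]
'c' @ 5: {1,5,6,7}  [accepting]
'c' @ 6: {1,5,6,7}  [accepting]
'd' @ 7: {1,5,6,7}  [accepting]
'd' @ 8: {1,5,6,7}  [accepting]
final: {1,5,6,7}; accept 1 in set

Answer: ACCEPT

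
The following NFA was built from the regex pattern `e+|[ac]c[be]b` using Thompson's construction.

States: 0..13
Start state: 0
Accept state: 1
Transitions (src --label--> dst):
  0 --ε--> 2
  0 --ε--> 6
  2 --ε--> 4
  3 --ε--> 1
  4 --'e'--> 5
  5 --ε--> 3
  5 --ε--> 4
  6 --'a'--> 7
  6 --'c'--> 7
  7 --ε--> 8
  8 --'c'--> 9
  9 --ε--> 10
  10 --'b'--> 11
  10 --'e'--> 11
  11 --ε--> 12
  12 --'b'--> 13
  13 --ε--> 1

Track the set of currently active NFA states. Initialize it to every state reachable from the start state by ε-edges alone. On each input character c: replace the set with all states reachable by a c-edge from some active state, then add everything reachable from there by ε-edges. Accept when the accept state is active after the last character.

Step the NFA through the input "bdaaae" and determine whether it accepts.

S₀ = ε-closure({0}) = {0,2,4,6}
'b' @ 1: {}  — dead — no transitions
rest 'daaae' ignored (set empty)
after full input: {}  (accept=1 not in)

Answer: REJECT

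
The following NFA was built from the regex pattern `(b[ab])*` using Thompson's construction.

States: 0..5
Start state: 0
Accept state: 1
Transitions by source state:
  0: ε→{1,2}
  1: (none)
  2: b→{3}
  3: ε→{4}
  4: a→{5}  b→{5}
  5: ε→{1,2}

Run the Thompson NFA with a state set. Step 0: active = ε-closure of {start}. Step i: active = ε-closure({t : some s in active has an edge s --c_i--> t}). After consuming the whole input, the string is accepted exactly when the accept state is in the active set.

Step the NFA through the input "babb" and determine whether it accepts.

Answer: ACCEPT

Steps:
initial (ε-close {0}): {0,1,2}
'b' @ 1: {3,4}
'a' @ 2: {1,2,5}  (accept∈set)
'b' @ 3: {3,4}
'b' @ 4: {1,2,5}  (accept∈set)
after full input: {1,2,5}  (accept=1 in)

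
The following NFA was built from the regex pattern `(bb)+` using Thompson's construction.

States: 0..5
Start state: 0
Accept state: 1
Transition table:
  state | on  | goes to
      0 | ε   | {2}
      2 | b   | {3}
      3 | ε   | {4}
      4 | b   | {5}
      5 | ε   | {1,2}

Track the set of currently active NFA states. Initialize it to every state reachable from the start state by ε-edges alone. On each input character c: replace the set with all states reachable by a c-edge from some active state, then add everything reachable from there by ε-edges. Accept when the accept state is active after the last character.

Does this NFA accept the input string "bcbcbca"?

Answer: REJECT

Derivation:
initial (ε-close {0}): {0,2}
'b' @ 1: {3,4}
'c' @ 2: {}  — dead — no transitions
rest 'bcbca' ignored (set empty)
end set {} — state 1 not in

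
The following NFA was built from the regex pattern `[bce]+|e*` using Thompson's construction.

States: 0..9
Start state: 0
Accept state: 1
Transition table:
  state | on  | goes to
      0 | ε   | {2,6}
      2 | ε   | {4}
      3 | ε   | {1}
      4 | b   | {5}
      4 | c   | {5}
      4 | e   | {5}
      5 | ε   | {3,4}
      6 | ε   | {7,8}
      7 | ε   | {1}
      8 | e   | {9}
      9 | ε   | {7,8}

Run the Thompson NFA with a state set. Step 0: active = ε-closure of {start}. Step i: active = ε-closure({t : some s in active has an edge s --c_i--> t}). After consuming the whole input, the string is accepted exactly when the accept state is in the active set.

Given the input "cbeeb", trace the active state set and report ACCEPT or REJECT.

Answer: ACCEPT

Derivation:
initial (ε-close {0}): {0,1,2,4,6,7,8}
'c' @ 1: {1,3,4,5}  ✓accept
'b' @ 2: {1,3,4,5}  ✓accept
'e' @ 3: {1,3,4,5}  ✓accept
'e' @ 4: {1,3,4,5}  ✓accept
'b' @ 5: {1,3,4,5}  ✓accept
final: {1,3,4,5}; accept 1 in set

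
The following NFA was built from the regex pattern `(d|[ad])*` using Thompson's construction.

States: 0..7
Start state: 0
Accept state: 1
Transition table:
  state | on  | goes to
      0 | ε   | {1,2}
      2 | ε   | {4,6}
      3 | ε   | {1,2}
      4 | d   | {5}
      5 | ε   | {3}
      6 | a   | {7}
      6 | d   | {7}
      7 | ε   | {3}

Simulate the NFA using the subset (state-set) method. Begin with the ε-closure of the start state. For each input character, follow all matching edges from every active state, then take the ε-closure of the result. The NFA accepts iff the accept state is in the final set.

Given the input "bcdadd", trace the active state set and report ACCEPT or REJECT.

Answer: REJECT

Derivation:
start: ε-closure({0}) = {0,1,2,4,6}
'b' @ 1: {}  — no active states
rest 'cdadd' ignored (set empty)
end set {} — state 1 not in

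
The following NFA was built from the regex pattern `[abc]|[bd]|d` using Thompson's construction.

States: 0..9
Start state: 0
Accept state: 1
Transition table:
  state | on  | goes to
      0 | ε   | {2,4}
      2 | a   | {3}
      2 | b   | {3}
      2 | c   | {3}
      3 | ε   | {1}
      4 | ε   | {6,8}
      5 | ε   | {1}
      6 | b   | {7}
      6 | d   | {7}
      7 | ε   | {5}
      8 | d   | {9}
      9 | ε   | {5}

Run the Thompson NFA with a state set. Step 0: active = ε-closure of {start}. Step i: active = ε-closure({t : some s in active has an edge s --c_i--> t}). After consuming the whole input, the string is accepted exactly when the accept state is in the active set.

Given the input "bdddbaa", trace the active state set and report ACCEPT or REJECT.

Answer: REJECT

Derivation:
start: ε-closure({0}) = {0,2,4,6,8}
'b' @ 1: {1,3,5,7}  ✓accept
'd' @ 2: {}  — state set empty
rest 'ddbaa' ignored (set empty)
end set {} — state 1 not in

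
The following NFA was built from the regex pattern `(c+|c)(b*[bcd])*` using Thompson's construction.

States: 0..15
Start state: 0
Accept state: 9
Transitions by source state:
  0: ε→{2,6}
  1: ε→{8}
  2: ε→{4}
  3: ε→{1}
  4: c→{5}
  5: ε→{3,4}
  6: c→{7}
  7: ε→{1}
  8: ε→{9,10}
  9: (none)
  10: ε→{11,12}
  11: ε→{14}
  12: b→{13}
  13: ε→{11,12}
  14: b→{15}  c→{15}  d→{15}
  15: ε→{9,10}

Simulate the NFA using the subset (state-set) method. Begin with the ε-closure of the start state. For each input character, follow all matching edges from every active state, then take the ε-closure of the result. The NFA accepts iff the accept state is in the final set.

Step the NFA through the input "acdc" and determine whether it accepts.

S₀ = ε-closure({0}) = {0,2,4,6}
'a' @ 1: {}  — state set empty
rest 'cdc' ignored (set empty)
after full input: {}  (accept=9 not in)

Answer: REJECT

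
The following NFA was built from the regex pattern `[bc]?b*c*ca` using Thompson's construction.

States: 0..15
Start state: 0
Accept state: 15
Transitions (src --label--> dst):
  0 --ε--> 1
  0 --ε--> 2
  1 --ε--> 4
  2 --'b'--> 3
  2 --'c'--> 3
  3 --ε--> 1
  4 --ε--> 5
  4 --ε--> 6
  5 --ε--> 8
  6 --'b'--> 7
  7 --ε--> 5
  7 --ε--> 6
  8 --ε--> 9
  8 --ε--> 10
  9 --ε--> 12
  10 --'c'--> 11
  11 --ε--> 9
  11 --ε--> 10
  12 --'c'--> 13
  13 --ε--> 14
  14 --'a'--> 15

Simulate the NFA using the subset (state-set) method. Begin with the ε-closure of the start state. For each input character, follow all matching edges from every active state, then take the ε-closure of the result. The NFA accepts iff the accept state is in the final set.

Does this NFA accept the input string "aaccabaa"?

Answer: REJECT

Steps:
S₀ = ε-closure({0}) = {0,1,2,4,5,6,8,9,10,12}
'a' @ 1: {}  — no active states
rest 'accabaa' ignored (set empty)
final: {}; accept 15 not in set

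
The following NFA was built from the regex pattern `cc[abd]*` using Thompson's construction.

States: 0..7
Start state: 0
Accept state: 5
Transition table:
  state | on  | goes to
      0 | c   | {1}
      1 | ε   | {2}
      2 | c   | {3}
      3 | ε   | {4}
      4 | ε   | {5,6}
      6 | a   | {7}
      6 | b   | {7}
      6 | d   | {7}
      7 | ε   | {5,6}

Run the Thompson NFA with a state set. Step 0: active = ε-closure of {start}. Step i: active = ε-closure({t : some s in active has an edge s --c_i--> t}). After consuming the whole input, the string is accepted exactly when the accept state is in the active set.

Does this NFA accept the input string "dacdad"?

Answer: REJECT

Trace:
initial (ε-close {0}): {0}
'd' @ 1: {}  — dead — no transitions
rest 'acdad' ignored (set empty)
after full input: {}  (accept=5 not in)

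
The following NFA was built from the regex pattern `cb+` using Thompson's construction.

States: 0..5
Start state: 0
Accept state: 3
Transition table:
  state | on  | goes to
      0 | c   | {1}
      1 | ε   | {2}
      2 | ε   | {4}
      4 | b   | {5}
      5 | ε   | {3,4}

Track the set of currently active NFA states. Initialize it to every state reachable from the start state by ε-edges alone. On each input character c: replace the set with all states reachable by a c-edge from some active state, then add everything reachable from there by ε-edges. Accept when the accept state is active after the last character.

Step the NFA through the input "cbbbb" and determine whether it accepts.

Answer: ACCEPT

Derivation:
S₀ = ε-closure({0}) = {0}
'c' @ 1: {1,2,4}
'b' @ 2: {3,4,5}  (accept∈set)
'b' @ 3: {3,4,5}  (accept∈set)
'b' @ 4: {3,4,5}  (accept∈set)
'b' @ 5: {3,4,5}  (accept∈set)
end set {3,4,5} — state 3 in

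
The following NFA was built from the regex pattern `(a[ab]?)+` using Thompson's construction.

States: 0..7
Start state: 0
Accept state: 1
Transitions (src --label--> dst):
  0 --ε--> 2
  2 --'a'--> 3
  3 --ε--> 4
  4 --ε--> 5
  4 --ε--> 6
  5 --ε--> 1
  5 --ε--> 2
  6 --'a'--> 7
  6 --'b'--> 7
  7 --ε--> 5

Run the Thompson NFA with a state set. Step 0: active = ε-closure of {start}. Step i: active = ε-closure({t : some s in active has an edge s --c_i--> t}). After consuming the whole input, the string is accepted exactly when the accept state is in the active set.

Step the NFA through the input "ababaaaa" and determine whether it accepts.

initial (ε-close {0}): {0,2}
'a' @ 1: {1,2,3,4,5,6}  ✓accept
'b' @ 2: {1,2,5,7}  ✓accept
'a' @ 3: {1,2,3,4,5,6}  ✓accept
'b' @ 4: {1,2,5,7}  ✓accept
'a' @ 5: {1,2,3,4,5,6}  ✓accept
'a' @ 6: {1,2,3,4,5,6,7}  ✓accept
'a' @ 7: {1,2,3,4,5,6,7}  ✓accept
'a' @ 8: {1,2,3,4,5,6,7}  ✓accept
after full input: {1,2,3,4,5,6,7}  (accept=1 in)

Answer: ACCEPT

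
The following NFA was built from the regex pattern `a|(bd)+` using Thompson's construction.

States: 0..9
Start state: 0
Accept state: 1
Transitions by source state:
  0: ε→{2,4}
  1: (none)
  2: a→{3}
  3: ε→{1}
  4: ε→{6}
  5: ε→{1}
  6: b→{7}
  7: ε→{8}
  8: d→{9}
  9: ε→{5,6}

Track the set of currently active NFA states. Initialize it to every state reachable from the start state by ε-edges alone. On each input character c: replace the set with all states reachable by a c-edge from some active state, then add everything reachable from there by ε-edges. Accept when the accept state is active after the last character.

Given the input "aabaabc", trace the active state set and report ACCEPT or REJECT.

start: ε-closure({0}) = {0,2,4,6}
'a' @ 1: {1,3}  (accept∈set)
'a' @ 2: {}  — no active states
rest 'baabc' ignored (set empty)
final: {}; accept 1 not in set

Answer: REJECT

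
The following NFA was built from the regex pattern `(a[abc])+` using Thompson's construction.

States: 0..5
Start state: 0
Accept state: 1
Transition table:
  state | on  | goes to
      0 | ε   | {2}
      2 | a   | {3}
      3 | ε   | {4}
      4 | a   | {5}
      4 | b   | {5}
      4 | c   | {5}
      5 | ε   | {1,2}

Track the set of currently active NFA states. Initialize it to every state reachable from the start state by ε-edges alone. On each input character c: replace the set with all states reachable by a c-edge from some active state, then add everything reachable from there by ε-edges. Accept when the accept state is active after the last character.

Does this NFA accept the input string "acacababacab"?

Answer: ACCEPT

Derivation:
S₀ = ε-closure({0}) = {0,2}
'a' @ 1: {3,4}
'c' @ 2: {1,2,5}  ✓accept
'a' @ 3: {3,4}
'c' @ 4: {1,2,5}  ✓accept
'a' @ 5: {3,4}
'b' @ 6: {1,2,5}  ✓accept
'a' @ 7: {3,4}
'b' @ 8: {1,2,5}  ✓accept
'a' @ 9: {3,4}
'c' @ 10: {1,2,5}  ✓accept
'a' @ 11: {3,4}
'b' @ 12: {1,2,5}  ✓accept
final: {1,2,5}; accept 1 in set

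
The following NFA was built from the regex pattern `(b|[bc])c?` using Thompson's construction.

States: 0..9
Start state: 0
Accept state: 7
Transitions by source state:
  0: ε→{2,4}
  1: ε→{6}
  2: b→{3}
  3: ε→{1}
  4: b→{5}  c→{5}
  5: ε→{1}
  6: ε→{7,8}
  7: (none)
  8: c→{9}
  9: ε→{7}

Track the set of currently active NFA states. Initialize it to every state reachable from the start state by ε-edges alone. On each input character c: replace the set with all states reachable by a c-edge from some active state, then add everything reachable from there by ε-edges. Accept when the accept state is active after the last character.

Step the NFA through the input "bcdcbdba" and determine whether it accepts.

Answer: REJECT

Trace:
start: ε-closure({0}) = {0,2,4}
'b' @ 1: {1,3,5,6,7,8}  ✓accept
'c' @ 2: {7,9}  ✓accept
'd' @ 3: {}  — dead — no transitions
rest 'cbdba' ignored (set empty)
end set {} — state 7 not in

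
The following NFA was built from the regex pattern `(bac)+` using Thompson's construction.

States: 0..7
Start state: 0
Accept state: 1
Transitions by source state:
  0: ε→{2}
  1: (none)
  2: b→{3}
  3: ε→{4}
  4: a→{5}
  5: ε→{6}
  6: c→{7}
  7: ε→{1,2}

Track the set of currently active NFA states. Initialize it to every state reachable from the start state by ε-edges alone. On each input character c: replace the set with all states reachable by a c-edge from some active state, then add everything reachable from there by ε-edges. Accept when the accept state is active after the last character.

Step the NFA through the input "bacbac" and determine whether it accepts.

start: ε-closure({0}) = {0,2}
'b' @ 1: {3,4}
'a' @ 2: {5,6}
'c' @ 3: {1,2,7}  (accept∈set)
'b' @ 4: {3,4}
'a' @ 5: {5,6}
'c' @ 6: {1,2,7}  (accept∈set)
after full input: {1,2,7}  (accept=1 in)

Answer: ACCEPT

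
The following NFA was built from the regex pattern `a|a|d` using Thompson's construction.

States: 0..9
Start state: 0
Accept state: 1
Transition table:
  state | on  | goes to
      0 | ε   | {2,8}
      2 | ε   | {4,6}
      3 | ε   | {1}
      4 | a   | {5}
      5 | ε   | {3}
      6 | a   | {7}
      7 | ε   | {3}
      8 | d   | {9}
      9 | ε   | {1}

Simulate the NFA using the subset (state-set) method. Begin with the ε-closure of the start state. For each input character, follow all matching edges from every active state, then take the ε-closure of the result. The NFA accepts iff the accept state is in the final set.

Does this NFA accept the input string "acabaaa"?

Answer: REJECT

Trace:
S₀ = ε-closure({0}) = {0,2,4,6,8}
'a' @ 1: {1,3,5,7}  ✓accept
'c' @ 2: {}  — state set empty
rest 'abaaa' ignored (set empty)
end set {} — state 1 not in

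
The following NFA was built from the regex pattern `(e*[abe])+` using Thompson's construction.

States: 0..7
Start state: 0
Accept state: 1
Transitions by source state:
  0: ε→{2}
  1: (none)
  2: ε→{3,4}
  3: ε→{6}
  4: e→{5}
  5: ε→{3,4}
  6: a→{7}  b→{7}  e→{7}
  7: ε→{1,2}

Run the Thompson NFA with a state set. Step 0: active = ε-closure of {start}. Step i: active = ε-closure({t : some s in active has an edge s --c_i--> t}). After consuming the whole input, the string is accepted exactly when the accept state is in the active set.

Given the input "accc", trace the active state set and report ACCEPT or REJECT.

Answer: REJECT

Trace:
start: ε-closure({0}) = {0,2,3,4,6}
'a' @ 1: {1,2,3,4,6,7}  (accept∈set)
'c' @ 2: {}  — no active states
rest 'cc' ignored (set empty)
final: {}; accept 1 not in set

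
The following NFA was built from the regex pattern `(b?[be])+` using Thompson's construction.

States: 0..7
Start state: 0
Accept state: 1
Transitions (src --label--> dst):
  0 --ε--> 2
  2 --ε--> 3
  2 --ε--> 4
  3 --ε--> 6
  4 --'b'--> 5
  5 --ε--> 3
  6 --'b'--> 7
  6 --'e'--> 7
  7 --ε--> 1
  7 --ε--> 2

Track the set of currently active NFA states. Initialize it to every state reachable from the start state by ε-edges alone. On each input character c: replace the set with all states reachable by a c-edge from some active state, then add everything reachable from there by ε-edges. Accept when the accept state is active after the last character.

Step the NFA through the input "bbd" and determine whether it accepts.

Answer: REJECT

Trace:
initial (ε-close {0}): {0,2,3,4,6}
'b' @ 1: {1,2,3,4,5,6,7}  (accept∈set)
'b' @ 2: {1,2,3,4,5,6,7}  (accept∈set)
'd' @ 3: {}  — no active states
final: {}; accept 1 not in set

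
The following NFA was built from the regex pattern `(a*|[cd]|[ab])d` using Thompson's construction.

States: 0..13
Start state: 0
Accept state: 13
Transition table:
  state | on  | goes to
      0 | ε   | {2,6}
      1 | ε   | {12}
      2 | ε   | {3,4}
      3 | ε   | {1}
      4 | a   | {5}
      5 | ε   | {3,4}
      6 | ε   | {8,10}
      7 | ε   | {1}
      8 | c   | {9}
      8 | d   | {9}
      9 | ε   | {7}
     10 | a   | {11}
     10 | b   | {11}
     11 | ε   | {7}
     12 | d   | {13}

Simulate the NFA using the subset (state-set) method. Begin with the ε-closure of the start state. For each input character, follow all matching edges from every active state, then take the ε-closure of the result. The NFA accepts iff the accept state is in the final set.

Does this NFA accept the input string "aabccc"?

Answer: REJECT

Derivation:
initial (ε-close {0}): {0,1,2,3,4,6,8,10,12}
'a' @ 1: {1,3,4,5,7,11,12}
'a' @ 2: {1,3,4,5,12}
'b' @ 3: {}  — state set empty
rest 'ccc' ignored (set empty)
end set {} — state 13 not in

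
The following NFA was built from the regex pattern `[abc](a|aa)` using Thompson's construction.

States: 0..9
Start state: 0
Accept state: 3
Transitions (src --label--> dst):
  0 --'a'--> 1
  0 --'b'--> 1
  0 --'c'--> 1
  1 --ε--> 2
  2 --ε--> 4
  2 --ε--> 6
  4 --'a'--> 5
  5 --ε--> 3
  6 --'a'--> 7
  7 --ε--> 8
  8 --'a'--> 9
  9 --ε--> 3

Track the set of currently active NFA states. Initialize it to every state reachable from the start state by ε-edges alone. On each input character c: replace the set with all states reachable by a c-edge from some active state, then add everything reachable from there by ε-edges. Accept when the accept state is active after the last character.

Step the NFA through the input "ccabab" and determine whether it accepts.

initial (ε-close {0}): {0}
'c' @ 1: {1,2,4,6}
'c' @ 2: {}  — state set empty
rest 'abab' ignored (set empty)
after full input: {}  (accept=3 not in)

Answer: REJECT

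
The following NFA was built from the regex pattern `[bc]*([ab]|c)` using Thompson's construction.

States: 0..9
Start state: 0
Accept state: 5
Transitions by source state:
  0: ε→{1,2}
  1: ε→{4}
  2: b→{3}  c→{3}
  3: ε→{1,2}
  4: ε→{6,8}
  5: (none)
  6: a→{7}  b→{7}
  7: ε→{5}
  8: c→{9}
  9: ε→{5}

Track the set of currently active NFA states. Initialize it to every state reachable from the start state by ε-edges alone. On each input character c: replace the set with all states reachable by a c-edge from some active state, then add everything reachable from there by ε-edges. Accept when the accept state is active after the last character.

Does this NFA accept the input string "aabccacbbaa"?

S₀ = ε-closure({0}) = {0,1,2,4,6,8}
'a' @ 1: {5,7}  (accept∈set)
'a' @ 2: {}  — dead — no transitions
rest 'bccacbbaa' ignored (set empty)
final: {}; accept 5 not in set

Answer: REJECT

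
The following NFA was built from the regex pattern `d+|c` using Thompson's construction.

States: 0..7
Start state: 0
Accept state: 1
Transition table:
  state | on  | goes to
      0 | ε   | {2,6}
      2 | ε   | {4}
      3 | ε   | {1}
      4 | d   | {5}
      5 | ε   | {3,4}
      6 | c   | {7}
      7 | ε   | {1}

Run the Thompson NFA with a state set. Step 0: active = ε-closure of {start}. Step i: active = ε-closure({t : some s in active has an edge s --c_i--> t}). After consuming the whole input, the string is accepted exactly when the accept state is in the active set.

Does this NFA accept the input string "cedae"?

Answer: REJECT

Derivation:
start: ε-closure({0}) = {0,2,4,6}
'c' @ 1: {1,7}  ✓accept
'e' @ 2: {}  — state set empty
rest 'dae' ignored (set empty)
final: {}; accept 1 not in set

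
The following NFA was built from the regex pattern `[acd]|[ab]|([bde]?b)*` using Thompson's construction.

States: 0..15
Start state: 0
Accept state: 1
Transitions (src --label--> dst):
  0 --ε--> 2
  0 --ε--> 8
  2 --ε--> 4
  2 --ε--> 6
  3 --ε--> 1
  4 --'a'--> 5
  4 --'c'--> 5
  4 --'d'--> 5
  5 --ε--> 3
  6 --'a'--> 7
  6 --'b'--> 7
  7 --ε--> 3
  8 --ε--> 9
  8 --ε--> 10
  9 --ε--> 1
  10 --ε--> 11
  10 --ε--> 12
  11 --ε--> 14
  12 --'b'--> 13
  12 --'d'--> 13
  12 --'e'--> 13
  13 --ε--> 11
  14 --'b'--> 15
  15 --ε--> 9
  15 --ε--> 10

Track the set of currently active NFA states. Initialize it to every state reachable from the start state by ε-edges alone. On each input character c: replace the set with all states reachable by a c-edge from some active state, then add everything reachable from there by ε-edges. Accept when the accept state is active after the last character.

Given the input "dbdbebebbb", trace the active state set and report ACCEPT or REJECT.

Answer: ACCEPT

Steps:
initial (ε-close {0}): {0,1,2,4,6,8,9,10,11,12,14}
'd' @ 1: {1,3,5,11,13,14}  (accept∈set)
'b' @ 2: {1,9,10,11,12,14,15}  (accept∈set)
'd' @ 3: {11,13,14}
'b' @ 4: {1,9,10,11,12,14,15}  (accept∈set)
'e' @ 5: {11,13,14}
'b' @ 6: {1,9,10,11,12,14,15}  (accept∈set)
'e' @ 7: {11,13,14}
'b' @ 8: {1,9,10,11,12,14,15}  (accept∈set)
'b' @ 9: {1,9,10,11,12,13,14,15}  (accept∈set)
'b' @ 10: {1,9,10,11,12,13,14,15}  (accept∈set)
final: {1,9,10,11,12,13,14,15}; accept 1 in set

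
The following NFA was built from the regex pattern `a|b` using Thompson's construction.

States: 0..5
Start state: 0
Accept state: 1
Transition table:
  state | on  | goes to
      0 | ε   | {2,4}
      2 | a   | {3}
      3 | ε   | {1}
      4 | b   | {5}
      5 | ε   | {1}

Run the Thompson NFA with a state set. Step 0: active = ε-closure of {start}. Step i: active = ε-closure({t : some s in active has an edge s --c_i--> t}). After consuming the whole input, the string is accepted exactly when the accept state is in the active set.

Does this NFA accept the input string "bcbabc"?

initial (ε-close {0}): {0,2,4}
'b' @ 1: {1,5}  (accept∈set)
'c' @ 2: {}  — state set empty
rest 'babc' ignored (set empty)
final: {}; accept 1 not in set

Answer: REJECT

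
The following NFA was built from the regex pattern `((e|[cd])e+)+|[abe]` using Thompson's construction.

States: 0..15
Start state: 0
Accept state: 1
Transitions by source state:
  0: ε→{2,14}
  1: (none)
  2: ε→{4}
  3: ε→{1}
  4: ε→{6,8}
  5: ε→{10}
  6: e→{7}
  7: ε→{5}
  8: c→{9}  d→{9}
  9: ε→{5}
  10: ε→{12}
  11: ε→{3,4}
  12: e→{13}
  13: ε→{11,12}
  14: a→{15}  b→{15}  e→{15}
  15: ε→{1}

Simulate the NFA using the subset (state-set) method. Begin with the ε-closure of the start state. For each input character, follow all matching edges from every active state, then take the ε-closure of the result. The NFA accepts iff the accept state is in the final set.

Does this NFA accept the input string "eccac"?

start: ε-closure({0}) = {0,2,4,6,8,14}
'e' @ 1: {1,5,7,10,12,15}  [accepting]
'c' @ 2: {}  — state set empty
rest 'cac' ignored (set empty)
after full input: {}  (accept=1 not in)

Answer: REJECT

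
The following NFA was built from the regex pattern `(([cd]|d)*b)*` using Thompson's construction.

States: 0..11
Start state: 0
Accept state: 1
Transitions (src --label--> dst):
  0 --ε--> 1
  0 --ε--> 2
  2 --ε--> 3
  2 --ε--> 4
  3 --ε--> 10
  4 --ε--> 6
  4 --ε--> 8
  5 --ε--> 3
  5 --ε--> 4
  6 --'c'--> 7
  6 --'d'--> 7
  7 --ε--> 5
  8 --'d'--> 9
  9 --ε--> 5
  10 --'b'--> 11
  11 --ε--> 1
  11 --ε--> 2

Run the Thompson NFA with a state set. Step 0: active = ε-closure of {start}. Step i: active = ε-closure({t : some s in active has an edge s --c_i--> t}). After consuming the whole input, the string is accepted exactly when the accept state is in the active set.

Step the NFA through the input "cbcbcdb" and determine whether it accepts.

Answer: ACCEPT

Trace:
start: ε-closure({0}) = {0,1,2,3,4,6,8,10}
'c' @ 1: {3,4,5,6,7,8,10}
'b' @ 2: {1,2,3,4,6,8,10,11}  [accepting]
'c' @ 3: {3,4,5,6,7,8,10}
'b' @ 4: {1,2,3,4,6,8,10,11}  [accepting]
'c' @ 5: {3,4,5,6,7,8,10}
'd' @ 6: {3,4,5,6,7,8,9,10}
'b' @ 7: {1,2,3,4,6,8,10,11}  [accepting]
after full input: {1,2,3,4,6,8,10,11}  (accept=1 in)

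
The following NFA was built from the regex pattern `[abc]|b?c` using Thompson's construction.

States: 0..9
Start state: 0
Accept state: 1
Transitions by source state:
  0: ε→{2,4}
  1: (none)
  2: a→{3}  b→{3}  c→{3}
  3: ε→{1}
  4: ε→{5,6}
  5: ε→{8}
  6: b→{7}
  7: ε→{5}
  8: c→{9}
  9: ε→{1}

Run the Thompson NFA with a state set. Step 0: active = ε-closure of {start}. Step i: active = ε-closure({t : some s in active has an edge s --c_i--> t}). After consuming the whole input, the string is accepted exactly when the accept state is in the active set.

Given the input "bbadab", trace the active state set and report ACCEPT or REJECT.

start: ε-closure({0}) = {0,2,4,5,6,8}
'b' @ 1: {1,3,5,7,8}  ✓accept
'b' @ 2: {}  — state set empty
rest 'adab' ignored (set empty)
final: {}; accept 1 not in set

Answer: REJECT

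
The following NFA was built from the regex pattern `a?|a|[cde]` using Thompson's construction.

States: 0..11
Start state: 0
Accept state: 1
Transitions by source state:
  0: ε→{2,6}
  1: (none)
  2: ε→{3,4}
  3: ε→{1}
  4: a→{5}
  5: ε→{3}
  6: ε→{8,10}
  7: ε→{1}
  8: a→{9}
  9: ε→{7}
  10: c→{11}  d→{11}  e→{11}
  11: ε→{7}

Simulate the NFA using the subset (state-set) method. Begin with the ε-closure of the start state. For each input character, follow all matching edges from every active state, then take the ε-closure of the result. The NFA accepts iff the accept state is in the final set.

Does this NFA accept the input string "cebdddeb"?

Answer: REJECT

Steps:
start: ε-closure({0}) = {0,1,2,3,4,6,8,10}
'c' @ 1: {1,7,11}  [accepting]
'e' @ 2: {}  — dead — no transitions
rest 'bdddeb' ignored (set empty)
final: {}; accept 1 not in set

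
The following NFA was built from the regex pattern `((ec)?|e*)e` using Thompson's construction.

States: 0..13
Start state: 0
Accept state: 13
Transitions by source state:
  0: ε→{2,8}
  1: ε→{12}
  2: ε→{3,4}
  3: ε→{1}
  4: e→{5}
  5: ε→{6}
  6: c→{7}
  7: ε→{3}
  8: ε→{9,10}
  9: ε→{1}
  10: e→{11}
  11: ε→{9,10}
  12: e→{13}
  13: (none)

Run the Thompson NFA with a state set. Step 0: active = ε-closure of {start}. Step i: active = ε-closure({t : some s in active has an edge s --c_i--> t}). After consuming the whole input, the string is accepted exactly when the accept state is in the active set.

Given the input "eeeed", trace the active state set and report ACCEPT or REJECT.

Answer: REJECT

Derivation:
S₀ = ε-closure({0}) = {0,1,2,3,4,8,9,10,12}
'e' @ 1: {1,5,6,9,10,11,12,13}  ✓accept
'e' @ 2: {1,9,10,11,12,13}  ✓accept
'e' @ 3: {1,9,10,11,12,13}  ✓accept
'e' @ 4: {1,9,10,11,12,13}  ✓accept
'd' @ 5: {}  — dead — no transitions
after full input: {}  (accept=13 not in)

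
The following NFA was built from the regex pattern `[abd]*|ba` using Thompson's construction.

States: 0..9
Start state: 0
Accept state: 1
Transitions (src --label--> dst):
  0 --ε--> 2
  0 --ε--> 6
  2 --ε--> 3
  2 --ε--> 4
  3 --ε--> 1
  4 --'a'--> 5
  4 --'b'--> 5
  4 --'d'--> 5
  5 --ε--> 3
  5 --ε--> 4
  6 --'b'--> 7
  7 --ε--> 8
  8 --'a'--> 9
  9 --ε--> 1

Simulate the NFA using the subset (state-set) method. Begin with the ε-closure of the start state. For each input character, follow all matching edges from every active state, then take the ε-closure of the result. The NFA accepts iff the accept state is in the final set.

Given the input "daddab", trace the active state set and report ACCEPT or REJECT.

Answer: ACCEPT

Steps:
initial (ε-close {0}): {0,1,2,3,4,6}
'd' @ 1: {1,3,4,5}  [accepting]
'a' @ 2: {1,3,4,5}  [accepting]
'd' @ 3: {1,3,4,5}  [accepting]
'd' @ 4: {1,3,4,5}  [accepting]
'a' @ 5: {1,3,4,5}  [accepting]
'b' @ 6: {1,3,4,5}  [accepting]
after full input: {1,3,4,5}  (accept=1 in)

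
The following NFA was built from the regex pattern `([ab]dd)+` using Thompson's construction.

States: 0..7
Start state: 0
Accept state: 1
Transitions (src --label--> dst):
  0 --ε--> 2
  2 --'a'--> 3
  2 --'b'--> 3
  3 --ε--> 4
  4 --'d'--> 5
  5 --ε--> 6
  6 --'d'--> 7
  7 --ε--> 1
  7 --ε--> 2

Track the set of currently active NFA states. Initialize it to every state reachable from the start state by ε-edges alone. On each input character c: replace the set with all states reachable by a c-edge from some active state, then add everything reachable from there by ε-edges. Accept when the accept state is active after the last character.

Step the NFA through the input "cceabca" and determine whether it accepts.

Answer: REJECT

Derivation:
initial (ε-close {0}): {0,2}
'c' @ 1: {}  — state set empty
rest 'ceabca' ignored (set empty)
final: {}; accept 1 not in set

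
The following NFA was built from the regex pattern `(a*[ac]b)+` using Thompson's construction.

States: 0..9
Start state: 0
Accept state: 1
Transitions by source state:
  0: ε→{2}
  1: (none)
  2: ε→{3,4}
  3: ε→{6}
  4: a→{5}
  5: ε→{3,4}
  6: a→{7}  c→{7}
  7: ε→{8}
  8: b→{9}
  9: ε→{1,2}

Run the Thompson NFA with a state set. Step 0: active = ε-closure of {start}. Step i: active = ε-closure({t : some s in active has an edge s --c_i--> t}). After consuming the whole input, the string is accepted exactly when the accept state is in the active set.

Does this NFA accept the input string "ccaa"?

initial (ε-close {0}): {0,2,3,4,6}
'c' @ 1: {7,8}
'c' @ 2: {}  — no active states
rest 'aa' ignored (set empty)
end set {} — state 1 not in

Answer: REJECT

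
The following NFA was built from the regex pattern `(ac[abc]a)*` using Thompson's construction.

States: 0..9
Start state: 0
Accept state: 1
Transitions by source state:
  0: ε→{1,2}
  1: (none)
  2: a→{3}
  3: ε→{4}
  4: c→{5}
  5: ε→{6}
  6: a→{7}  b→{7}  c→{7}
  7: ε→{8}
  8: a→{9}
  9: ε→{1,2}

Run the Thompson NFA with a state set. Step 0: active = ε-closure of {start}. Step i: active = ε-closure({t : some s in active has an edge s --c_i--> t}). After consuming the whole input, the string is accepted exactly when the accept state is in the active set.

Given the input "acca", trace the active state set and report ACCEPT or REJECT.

initial (ε-close {0}): {0,1,2}
'a' @ 1: {3,4}
'c' @ 2: {5,6}
'c' @ 3: {7,8}
'a' @ 4: {1,2,9}  [accepting]
end set {1,2,9} — state 1 in

Answer: ACCEPT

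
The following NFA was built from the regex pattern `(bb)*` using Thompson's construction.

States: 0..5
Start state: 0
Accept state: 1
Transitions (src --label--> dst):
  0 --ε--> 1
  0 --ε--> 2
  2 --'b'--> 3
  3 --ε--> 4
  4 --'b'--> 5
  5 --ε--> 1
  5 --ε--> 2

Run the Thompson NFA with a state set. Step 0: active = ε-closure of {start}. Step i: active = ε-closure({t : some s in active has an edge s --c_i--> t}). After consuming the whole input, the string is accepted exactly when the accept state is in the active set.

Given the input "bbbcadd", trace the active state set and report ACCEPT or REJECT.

Answer: REJECT

Steps:
initial (ε-close {0}): {0,1,2}
'b' @ 1: {3,4}
'b' @ 2: {1,2,5}  [accepting]
'b' @ 3: {3,4}
'c' @ 4: {}  — no active states
rest 'add' ignored (set empty)
final: {}; accept 1 not in set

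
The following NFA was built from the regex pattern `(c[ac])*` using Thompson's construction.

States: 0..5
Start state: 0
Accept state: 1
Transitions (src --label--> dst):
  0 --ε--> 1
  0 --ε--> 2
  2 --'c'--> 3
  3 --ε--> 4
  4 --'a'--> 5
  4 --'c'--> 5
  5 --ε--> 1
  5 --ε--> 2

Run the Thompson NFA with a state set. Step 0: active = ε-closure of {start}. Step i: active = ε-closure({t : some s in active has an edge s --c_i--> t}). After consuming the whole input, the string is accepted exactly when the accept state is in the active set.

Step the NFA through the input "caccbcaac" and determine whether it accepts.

initial (ε-close {0}): {0,1,2}
'c' @ 1: {3,4}
'a' @ 2: {1,2,5}  (accept∈set)
'c' @ 3: {3,4}
'c' @ 4: {1,2,5}  (accept∈set)
'b' @ 5: {}  — no active states
rest 'caac' ignored (set empty)
final: {}; accept 1 not in set

Answer: REJECT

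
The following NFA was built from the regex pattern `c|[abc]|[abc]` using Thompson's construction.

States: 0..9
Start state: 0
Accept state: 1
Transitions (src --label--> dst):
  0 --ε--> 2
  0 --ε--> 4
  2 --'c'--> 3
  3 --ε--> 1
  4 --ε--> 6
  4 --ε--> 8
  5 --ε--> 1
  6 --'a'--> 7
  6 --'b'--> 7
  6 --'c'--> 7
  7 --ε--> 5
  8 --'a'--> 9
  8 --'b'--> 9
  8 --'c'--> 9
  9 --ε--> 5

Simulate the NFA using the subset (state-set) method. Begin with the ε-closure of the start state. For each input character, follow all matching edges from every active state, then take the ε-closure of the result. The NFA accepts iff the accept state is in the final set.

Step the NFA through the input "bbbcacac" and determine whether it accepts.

start: ε-closure({0}) = {0,2,4,6,8}
'b' @ 1: {1,5,7,9}  [accepting]
'b' @ 2: {}  — state set empty
rest 'bcacac' ignored (set empty)
end set {} — state 1 not in

Answer: REJECT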